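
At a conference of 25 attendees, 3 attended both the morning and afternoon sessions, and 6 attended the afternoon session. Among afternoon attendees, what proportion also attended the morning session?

P(A ∩ B) = 3/25
P(B) = 6/25
P(A|B) = P(A ∩ B) / P(B) = (3/25) / (6/25) = 1/2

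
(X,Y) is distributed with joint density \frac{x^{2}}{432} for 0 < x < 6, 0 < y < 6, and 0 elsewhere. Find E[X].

f_X(x) = ∫_0^6 \frac{x^{2}}{432} dy = \frac{x^{2}}{72}
E[X] = ∫_0^6 x × (\frac{x^{2}}{72}) dx = \frac{9}{2}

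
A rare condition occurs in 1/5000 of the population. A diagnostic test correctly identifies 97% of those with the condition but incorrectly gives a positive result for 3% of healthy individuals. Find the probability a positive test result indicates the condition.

Let D = the rare event, + = positive/flagged.
P(D) = 1/5000
P(+|D) = 97/100
P(+|D') = 3/100
P(+) = P(+|D)P(D) + P(+|D')P(D')
     = \frac{97}{100} × \frac{1}{5000} + \frac{3}{100} × \frac{4999}{5000}
     = \frac{7547}{250000}
P(D|+) = P(+|D)P(D)/P(+) = \frac{97}{15094}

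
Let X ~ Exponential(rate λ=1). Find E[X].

For X ~ Exponential(rate λ=1), the expected value is:
E[X] = 1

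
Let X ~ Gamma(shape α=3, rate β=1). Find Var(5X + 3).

For X ~ Gamma(shape α=3, rate β=1):
Var(X) = 3
Var(5X + 3) = (5)² × Var(X) = 25 × 3 = 75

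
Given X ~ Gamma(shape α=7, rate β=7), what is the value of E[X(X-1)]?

E[X(X-1)] = E[X² - X] = E[X²] - E[X]
E[X] = 1
E[X²] = Var(X) + (E[X])² = \frac{1}{7} + (1)² = \frac{8}{7}
E[X(X-1)] = \frac{8}{7} - 1 = \frac{1}{7}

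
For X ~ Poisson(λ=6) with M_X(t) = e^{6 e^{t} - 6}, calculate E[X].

To find E[X], compute M^(1)(0):
M^(1)(t) = 6 e^{t} e^{6 e^{t} - 6}
M^(1)(0) = 6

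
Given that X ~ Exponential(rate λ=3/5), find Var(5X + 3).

For X ~ Exponential(rate λ=3/5):
Var(X) = \frac{25}{9}
Var(5X + 3) = (5)² × Var(X) = 25 × \frac{25}{9} = \frac{625}{9}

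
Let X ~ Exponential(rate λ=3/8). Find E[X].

For X ~ Exponential(rate λ=3/8), the expected value is:
E[X] = \frac{8}{3}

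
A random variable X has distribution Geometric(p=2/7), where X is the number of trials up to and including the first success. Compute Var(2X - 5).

For X ~ Geometric(p=2/7), where X is the number of trials up to and including the first success:
Var(X) = \frac{35}{4}
Var(2X - 5) = (2)² × Var(X) = 4 × \frac{35}{4} = 35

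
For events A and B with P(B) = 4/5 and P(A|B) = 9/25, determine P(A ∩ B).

By definition, P(A|B) = P(A ∩ B) / P(B)
So P(A ∩ B) = P(A|B) × P(B)
= 9/25 × 4/5
= 36/125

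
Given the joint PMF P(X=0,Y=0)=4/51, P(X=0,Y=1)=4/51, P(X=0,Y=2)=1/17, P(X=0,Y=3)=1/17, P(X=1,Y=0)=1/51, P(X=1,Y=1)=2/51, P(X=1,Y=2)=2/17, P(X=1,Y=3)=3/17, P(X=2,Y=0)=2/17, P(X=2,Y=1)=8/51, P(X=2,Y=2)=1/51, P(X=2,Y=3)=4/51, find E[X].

First find marginal of X:
P(X=0) = 14/51
P(X=1) = 6/17
P(X=2) = 19/51
E[X] = 0 × 14/51 + 1 × 6/17 + 2 × 19/51 = 56/51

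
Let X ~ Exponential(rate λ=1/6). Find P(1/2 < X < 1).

P(1/2 < X < 1) = ∫_{1/2}^{1} f(x) dx
where f(x) = \frac{e^{- \frac{x}{6}}}{6}
= - \frac{1}{e^{\frac{1}{6}}} + e^{- \frac{1}{12}}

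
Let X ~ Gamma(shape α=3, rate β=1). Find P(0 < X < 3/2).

P(0 < X < 3/2) = ∫_{0}^{3/2} f(x) dx
where f(x) = \frac{x^{2} e^{- x}}{2}
= 1 - \frac{29}{8 e^{\frac{3}{2}}}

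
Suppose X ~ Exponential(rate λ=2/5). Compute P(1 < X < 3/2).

P(1 < X < 3/2) = ∫_{1}^{3/2} f(x) dx
where f(x) = \frac{2 e^{- \frac{2 x}{5}}}{5}
= - \frac{1 - e^{\frac{1}{5}}}{e^{\frac{3}{5}}}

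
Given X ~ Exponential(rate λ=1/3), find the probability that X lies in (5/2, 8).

P(5/2 < X < 8) = ∫_{5/2}^{8} f(x) dx
where f(x) = \frac{e^{- \frac{x}{3}}}{3}
= - \frac{1}{e^{\frac{8}{3}}} + e^{- \frac{5}{6}}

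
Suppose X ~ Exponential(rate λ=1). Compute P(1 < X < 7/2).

P(1 < X < 7/2) = ∫_{1}^{7/2} f(x) dx
where f(x) = e^{- x}
= - \frac{1}{e^{\frac{7}{2}}} + e^{-1}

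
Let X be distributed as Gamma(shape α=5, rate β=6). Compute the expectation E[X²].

Using the identity E[X²] = Var(X) + (E[X])²:
E[X] = \frac{5}{6}
Var(X) = \frac{5}{36}
E[X²] = \frac{5}{36} + (\frac{5}{6})²
= \frac{5}{6}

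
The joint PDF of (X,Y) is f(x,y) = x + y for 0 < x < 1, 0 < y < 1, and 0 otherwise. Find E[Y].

E[Y] = ∫_0^1 ∫_0^1 y × f(x,y) dx dy
= \frac{7}{12}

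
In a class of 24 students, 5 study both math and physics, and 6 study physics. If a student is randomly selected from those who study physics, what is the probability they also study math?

P(A ∩ B) = 5/24
P(B) = 6/24 = 1/4
P(A|B) = P(A ∩ B) / P(B) = (5/24) / (1/4) = 5/6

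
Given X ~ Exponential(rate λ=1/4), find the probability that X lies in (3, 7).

P(3 < X < 7) = ∫_{3}^{7} f(x) dx
where f(x) = \frac{e^{- \frac{x}{4}}}{4}
= - \frac{1 - e}{e^{\frac{7}{4}}}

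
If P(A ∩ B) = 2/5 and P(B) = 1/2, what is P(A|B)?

P(A|B) = P(A ∩ B) / P(B)
= (2/5) / (1/2)
= 4/5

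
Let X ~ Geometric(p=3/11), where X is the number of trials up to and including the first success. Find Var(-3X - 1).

For X ~ Geometric(p=3/11), where X is the number of trials up to and including the first success:
Var(X) = \frac{88}{9}
Var(-3X - 1) = (-3)² × Var(X) = 9 × \frac{88}{9} = 88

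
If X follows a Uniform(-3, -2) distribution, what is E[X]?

For X ~ Uniform(-3, -2), the expected value is:
E[X] = - \frac{5}{2}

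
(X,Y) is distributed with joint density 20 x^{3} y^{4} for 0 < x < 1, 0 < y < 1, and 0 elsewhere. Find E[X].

E[X] = ∫_0^1 ∫_0^1 x × f(x,y) dy dx
= ∫_0^1 ∫_0^1 x × (20 x^{3} y^{4}) dy dx
= \frac{4}{5}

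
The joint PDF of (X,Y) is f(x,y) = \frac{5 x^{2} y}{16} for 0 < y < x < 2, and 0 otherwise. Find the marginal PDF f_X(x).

f_X(x) = ∫_0^x \frac{5 x^{2} y}{16} dy = \frac{5 x^{4}}{32}
for 0 < x < 2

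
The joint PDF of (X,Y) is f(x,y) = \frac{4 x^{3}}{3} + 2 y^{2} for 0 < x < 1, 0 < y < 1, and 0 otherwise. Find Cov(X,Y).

E[XY] = ∫∫ xy × f(x,y) dx dy = \frac{23}{60}
E[X] = \frac{3}{5}
E[Y] = \frac{2}{3}
Cov(X,Y) = E[XY] - E[X]E[Y] = - \frac{1}{60}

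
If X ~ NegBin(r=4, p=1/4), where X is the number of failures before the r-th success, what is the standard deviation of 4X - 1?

For X ~ NegBin(r=4, p=1/4), where X is the number of failures before the r-th success:
Var(X) = 48
SD(X) = √(Var(X)) = √(48) = 4 \sqrt{3}
SD(4X - 1) = |4| × SD(X) = 4 × 4 \sqrt{3} = 16 \sqrt{3}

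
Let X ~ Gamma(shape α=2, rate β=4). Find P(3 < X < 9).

P(3 < X < 9) = ∫_{3}^{9} f(x) dx
where f(x) = 16 x e^{- 4 x}
= \frac{-37 + 13 e^{24}}{e^{36}}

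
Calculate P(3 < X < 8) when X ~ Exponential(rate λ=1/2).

P(3 < X < 8) = ∫_{3}^{8} f(x) dx
where f(x) = \frac{e^{- \frac{x}{2}}}{2}
= - \frac{1}{e^{4}} + e^{- \frac{3}{2}}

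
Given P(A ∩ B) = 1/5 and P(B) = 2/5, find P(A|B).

P(A|B) = P(A ∩ B) / P(B)
= (1/5) / (2/5)
= 1/2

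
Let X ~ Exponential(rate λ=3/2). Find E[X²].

Using the identity E[X²] = Var(X) + (E[X])²:
E[X] = \frac{2}{3}
Var(X) = \frac{4}{9}
E[X²] = \frac{4}{9} + (\frac{2}{3})²
= \frac{8}{9}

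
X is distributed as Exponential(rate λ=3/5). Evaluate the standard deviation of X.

For X ~ Exponential(rate λ=3/5):
Var(X) = \frac{25}{9}
SD(X) = √(Var(X)) = √(\frac{25}{9}) = \frac{5}{3}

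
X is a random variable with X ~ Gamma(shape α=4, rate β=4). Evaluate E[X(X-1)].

E[X(X-1)] = E[X² - X] = E[X²] - E[X]
E[X] = 1
E[X²] = Var(X) + (E[X])² = \frac{1}{4} + (1)² = \frac{5}{4}
E[X(X-1)] = \frac{5}{4} - 1 = \frac{1}{4}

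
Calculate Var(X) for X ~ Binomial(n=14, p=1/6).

For X ~ Binomial(n=14, p=1/6):
Var(X) = \frac{35}{18}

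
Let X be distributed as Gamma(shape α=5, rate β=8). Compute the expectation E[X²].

Using the identity E[X²] = Var(X) + (E[X])²:
E[X] = \frac{5}{8}
Var(X) = \frac{5}{64}
E[X²] = \frac{5}{64} + (\frac{5}{8})²
= \frac{15}{32}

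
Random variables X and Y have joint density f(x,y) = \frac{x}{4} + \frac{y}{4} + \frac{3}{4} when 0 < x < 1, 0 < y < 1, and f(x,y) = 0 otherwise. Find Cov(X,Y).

E[XY] = ∫∫ xy × f(x,y) dx dy = \frac{13}{48}
E[X] = \frac{25}{48}
E[Y] = \frac{25}{48}
Cov(X,Y) = E[XY] - E[X]E[Y] = - \frac{1}{2304}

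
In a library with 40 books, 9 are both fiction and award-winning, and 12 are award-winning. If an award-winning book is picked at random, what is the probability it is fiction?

P(A ∩ B) = 9/40
P(B) = 12/40 = 3/10
P(A|B) = P(A ∩ B) / P(B) = (9/40) / (3/10) = 3/4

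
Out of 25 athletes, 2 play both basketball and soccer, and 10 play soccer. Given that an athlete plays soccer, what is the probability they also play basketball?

P(A ∩ B) = 2/25
P(B) = 10/25 = 2/5
P(A|B) = P(A ∩ B) / P(B) = (2/25) / (2/5) = 1/5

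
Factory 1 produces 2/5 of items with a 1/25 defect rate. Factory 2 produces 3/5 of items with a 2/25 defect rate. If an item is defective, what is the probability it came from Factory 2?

Using Bayes' theorem:
P(F1) = 2/5, P(D|F1) = 1/25
P(F2) = 3/5, P(D|F2) = 2/25
P(D) = P(D|F1)P(F1) + P(D|F2)P(F2)
     = \frac{8}{125}
P(F2|D) = P(D|F2)P(F2) / P(D)
= \frac{3}{4}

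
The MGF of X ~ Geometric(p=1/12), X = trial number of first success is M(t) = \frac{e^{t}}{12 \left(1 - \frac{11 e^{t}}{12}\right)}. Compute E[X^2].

To find E[X^2], compute M^(2)(0):
M^(1)(t) = \frac{e^{t}}{12 \left(1 - \frac{11 e^{t}}{12}\right)} + \frac{11 e^{2 t}}{144 \left(1 - \frac{11 e^{t}}{12}\right)^{2}}
M^(2)(t) = \frac{e^{t}}{12 \left(1 - \frac{11 e^{t}}{12}\right)} + \frac{11 e^{2 t}}{48 \left(1 - \frac{11 e^{t}}{12}\right)^{2}} + \frac{121 e^{3 t}}{864 \left(1 - \frac{11 e^{t}}{12}\right)^{3}}
M^(2)(0) = 276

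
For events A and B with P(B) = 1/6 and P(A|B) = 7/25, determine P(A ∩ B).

By definition, P(A|B) = P(A ∩ B) / P(B)
So P(A ∩ B) = P(A|B) × P(B)
= 7/25 × 1/6
= 7/150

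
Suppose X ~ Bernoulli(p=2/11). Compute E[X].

For X ~ Bernoulli(p=2/11), the expected value is:
E[X] = \frac{2}{11}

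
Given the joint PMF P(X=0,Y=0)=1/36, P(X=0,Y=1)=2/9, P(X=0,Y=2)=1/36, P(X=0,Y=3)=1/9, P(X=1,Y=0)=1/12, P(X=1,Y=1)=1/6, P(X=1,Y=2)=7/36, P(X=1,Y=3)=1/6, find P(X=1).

P(X=1) = P(X=1,Y=0) + P(X=1,Y=1) + P(X=1,Y=2) + P(X=1,Y=3)
= 1/12 + 1/6 + 7/36 + 1/6
= 11/18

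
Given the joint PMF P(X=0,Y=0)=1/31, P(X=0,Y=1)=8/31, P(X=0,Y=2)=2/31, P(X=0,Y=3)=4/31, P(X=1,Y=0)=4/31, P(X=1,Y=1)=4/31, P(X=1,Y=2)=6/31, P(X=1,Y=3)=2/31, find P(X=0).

P(X=0) = P(X=0,Y=0) + P(X=0,Y=1) + P(X=0,Y=2) + P(X=0,Y=3)
= 1/31 + 8/31 + 2/31 + 4/31
= 15/31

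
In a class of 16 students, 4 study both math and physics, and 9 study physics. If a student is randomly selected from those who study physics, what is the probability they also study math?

P(A ∩ B) = 4/16 = 1/4
P(B) = 9/16
P(A|B) = P(A ∩ B) / P(B) = (1/4) / (9/16) = 4/9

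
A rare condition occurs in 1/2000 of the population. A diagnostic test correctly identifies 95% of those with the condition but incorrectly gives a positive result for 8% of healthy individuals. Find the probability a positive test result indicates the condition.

Let D = the rare event, + = positive/flagged.
P(D) = 1/2000
P(+|D) = 95/100 = 19/20
P(+|D') = 8/100 = 2/25
P(+) = P(+|D)P(D) + P(+|D')P(D')
     = \frac{19}{20} × \frac{1}{2000} + \frac{2}{25} × \frac{1999}{2000}
     = \frac{16087}{200000}
P(D|+) = P(+|D)P(D)/P(+) = \frac{95}{16087}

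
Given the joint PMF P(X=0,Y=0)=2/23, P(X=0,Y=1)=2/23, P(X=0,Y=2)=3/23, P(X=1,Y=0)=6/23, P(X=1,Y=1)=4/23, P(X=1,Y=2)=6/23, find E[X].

First find marginal of X:
P(X=0) = 7/23
P(X=1) = 16/23
E[X] = 0 × 7/23 + 1 × 16/23 = 16/23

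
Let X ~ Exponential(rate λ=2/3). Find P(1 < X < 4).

P(1 < X < 4) = ∫_{1}^{4} f(x) dx
where f(x) = \frac{2 e^{- \frac{2 x}{3}}}{3}
= - \frac{1 - e^{2}}{e^{\frac{8}{3}}}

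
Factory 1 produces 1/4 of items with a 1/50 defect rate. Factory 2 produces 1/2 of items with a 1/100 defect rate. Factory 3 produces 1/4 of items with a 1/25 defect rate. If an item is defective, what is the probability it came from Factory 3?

Using Bayes' theorem:
P(F1) = 1/4, P(D|F1) = 1/50
P(F2) = 1/2, P(D|F2) = 1/100
P(F3) = 1/4, P(D|F3) = 1/25
P(D) = P(D|F1)P(F1) + P(D|F2)P(F2) + P(D|F3)P(F3)
     = \frac{1}{50}
P(F3|D) = P(D|F3)P(F3) / P(D)
= \frac{1}{2}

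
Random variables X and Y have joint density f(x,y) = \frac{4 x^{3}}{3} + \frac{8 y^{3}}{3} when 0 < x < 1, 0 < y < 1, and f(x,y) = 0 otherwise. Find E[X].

E[X] = ∫_0^1 ∫_0^1 x × f(x,y) dy dx
= ∫_0^1 ∫_0^1 x × (\frac{4 x^{3}}{3} + \frac{8 y^{3}}{3}) dy dx
= \frac{3}{5}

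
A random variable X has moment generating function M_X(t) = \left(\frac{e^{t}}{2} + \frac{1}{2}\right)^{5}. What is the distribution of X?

The MGF M(t) = \left(\frac{e^{t}}{2} + \frac{1}{2}\right)^{5} is the standard form for the Binomial distribution.
Comparing with the known MGF formula identifies: Binomial(n=5, p=1/2)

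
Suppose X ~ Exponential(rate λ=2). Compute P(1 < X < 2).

P(1 < X < 2) = ∫_{1}^{2} f(x) dx
where f(x) = 2 e^{- 2 x}
= - \frac{1 - e^{2}}{e^{4}}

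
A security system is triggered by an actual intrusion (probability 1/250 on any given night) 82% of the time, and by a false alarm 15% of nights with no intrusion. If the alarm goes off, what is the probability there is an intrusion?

Let D = the rare event, + = positive/flagged.
P(D) = 1/250
P(+|D) = 82/100 = 41/50
P(+|D') = 15/100 = 3/20
P(+) = P(+|D)P(D) + P(+|D')P(D')
     = \frac{41}{50} × \frac{1}{250} + \frac{3}{20} × \frac{249}{250}
     = \frac{3817}{25000}
P(D|+) = P(+|D)P(D)/P(+) = \frac{82}{3817}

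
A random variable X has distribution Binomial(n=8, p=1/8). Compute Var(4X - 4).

For X ~ Binomial(n=8, p=1/8):
Var(X) = \frac{7}{8}
Var(4X - 4) = (4)² × Var(X) = 16 × \frac{7}{8} = 14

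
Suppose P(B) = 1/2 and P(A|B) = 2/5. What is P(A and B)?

By definition, P(A|B) = P(A ∩ B) / P(B)
So P(A ∩ B) = P(A|B) × P(B)
= 2/5 × 1/2
= 1/5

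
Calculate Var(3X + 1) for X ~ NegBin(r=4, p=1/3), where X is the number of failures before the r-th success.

For X ~ NegBin(r=4, p=1/3), where X is the number of failures before the r-th success:
Var(X) = 24
Var(3X + 1) = (3)² × Var(X) = 9 × 24 = 216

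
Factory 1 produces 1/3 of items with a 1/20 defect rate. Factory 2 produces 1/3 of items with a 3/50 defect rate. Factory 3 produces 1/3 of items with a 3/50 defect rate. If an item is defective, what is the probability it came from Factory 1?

Using Bayes' theorem:
P(F1) = 1/3, P(D|F1) = 1/20
P(F2) = 1/3, P(D|F2) = 3/50
P(F3) = 1/3, P(D|F3) = 3/50
P(D) = P(D|F1)P(F1) + P(D|F2)P(F2) + P(D|F3)P(F3)
     = \frac{17}{300}
P(F1|D) = P(D|F1)P(F1) / P(D)
= \frac{5}{17}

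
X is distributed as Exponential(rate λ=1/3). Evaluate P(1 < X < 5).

P(1 < X < 5) = ∫_{1}^{5} f(x) dx
where f(x) = \frac{e^{- \frac{x}{3}}}{3}
= - \frac{1 - e^{\frac{4}{3}}}{e^{\frac{5}{3}}}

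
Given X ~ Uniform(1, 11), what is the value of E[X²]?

Using the identity E[X²] = Var(X) + (E[X])²:
E[X] = 6
Var(X) = \frac{25}{3}
E[X²] = \frac{25}{3} + (6)²
= \frac{133}{3}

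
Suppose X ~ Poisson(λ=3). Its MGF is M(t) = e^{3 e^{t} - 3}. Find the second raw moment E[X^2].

To find E[X^2], compute M^(2)(0):
M^(1)(t) = 3 e^{t} e^{3 e^{t} - 3}
M^(2)(t) = 9 e^{2 t} e^{3 e^{t} - 3} + 3 e^{t} e^{3 e^{t} - 3}
M^(2)(0) = 12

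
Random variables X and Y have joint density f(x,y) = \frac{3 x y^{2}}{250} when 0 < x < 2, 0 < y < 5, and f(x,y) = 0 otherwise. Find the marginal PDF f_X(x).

f_X(x) = ∫_0^5 f(x,y) dy
= ∫_0^5 \frac{3 x y^{2}}{250} dy
= \frac{x}{2} for 0 < x < 2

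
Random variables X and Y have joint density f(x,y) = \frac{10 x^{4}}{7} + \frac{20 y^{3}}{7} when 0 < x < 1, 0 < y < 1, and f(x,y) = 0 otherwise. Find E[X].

E[X] = ∫_0^1 ∫_0^1 x × f(x,y) dy dx
= ∫_0^1 ∫_0^1 x × (\frac{10 x^{4}}{7} + \frac{20 y^{3}}{7}) dy dx
= \frac{25}{42}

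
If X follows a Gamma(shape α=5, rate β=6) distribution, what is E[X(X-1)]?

E[X(X-1)] = E[X² - X] = E[X²] - E[X]
E[X] = \frac{5}{6}
E[X²] = Var(X) + (E[X])² = \frac{5}{36} + (\frac{5}{6})² = \frac{5}{6}
E[X(X-1)] = \frac{5}{6} - \frac{5}{6} = 0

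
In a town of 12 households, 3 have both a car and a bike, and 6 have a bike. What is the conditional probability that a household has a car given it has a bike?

P(A ∩ B) = 3/12 = 1/4
P(B) = 6/12 = 1/2
P(A|B) = P(A ∩ B) / P(B) = (1/4) / (1/2) = 1/2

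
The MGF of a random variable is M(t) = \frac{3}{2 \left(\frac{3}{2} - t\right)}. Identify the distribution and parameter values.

The MGF M(t) = \frac{3}{2 \left(\frac{3}{2} - t\right)} is the standard form for the Exponential distribution.
Comparing with the known MGF formula identifies: Exponential(rate λ=3/2)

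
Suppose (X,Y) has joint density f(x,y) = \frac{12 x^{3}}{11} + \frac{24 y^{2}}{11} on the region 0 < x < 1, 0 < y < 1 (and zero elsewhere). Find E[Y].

E[Y] = ∫_0^1 ∫_0^1 y × f(x,y) dx dy
= \frac{15}{22}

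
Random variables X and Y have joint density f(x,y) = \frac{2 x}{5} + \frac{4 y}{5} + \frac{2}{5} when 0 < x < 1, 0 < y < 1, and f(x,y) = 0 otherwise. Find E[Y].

E[Y] = ∫_0^1 ∫_0^1 y × f(x,y) dx dy
= \frac{17}{30}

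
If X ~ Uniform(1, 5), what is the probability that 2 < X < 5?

P(2 < X < 5) = ∫_{2}^{5} f(x) dx
where f(x) = \frac{1}{4}
= \frac{3}{4}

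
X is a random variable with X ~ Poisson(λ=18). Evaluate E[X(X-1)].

E[X(X-1)] = E[X² - X] = E[X²] - E[X]
E[X] = 18
E[X²] = Var(X) + (E[X])² = 18 + (18)² = 342
E[X(X-1)] = 342 - 18 = 324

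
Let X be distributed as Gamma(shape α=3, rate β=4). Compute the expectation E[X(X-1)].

E[X(X-1)] = E[X² - X] = E[X²] - E[X]
E[X] = \frac{3}{4}
E[X²] = Var(X) + (E[X])² = \frac{3}{16} + (\frac{3}{4})² = \frac{3}{4}
E[X(X-1)] = \frac{3}{4} - \frac{3}{4} = 0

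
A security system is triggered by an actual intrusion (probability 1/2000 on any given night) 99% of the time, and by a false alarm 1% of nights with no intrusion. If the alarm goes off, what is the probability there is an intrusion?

Let D = the rare event, + = positive/flagged.
P(D) = 1/2000
P(+|D) = 99/100
P(+|D') = 1/100
P(+) = P(+|D)P(D) + P(+|D')P(D')
     = \frac{99}{100} × \frac{1}{2000} + \frac{1}{100} × \frac{1999}{2000}
     = \frac{1049}{100000}
P(D|+) = P(+|D)P(D)/P(+) = \frac{99}{2098}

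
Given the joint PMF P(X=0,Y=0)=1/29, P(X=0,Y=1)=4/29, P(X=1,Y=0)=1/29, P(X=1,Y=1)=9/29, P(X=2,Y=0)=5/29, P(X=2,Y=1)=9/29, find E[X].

First find marginal of X:
P(X=0) = 5/29
P(X=1) = 10/29
P(X=2) = 14/29
E[X] = 0 × 5/29 + 1 × 10/29 + 2 × 14/29 = 38/29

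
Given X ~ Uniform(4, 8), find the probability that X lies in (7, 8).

P(7 < X < 8) = ∫_{7}^{8} f(x) dx
where f(x) = \frac{1}{4}
= \frac{1}{4}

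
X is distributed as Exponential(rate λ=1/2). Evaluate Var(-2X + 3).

For X ~ Exponential(rate λ=1/2):
Var(X) = 4
Var(-2X + 3) = (-2)² × Var(X) = 4 × 4 = 16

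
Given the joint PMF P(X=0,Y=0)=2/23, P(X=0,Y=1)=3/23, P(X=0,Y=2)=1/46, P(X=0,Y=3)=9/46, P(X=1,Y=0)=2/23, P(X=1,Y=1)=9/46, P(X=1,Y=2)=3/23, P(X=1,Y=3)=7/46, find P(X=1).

P(X=1) = P(X=1,Y=0) + P(X=1,Y=1) + P(X=1,Y=2) + P(X=1,Y=3)
= 2/23 + 9/46 + 3/23 + 7/46
= 13/23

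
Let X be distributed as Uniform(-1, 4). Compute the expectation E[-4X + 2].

For X ~ Uniform(-1, 4):
E[X] = \frac{3}{2}
E[-4X + 2] = -4 × E[X] + 2 = -4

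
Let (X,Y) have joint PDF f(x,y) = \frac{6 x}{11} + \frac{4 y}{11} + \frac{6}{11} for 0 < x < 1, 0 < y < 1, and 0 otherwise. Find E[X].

E[X] = ∫_0^1 ∫_0^1 x × f(x,y) dy dx
= ∫_0^1 ∫_0^1 x × (\frac{6 x}{11} + \frac{4 y}{11} + \frac{6}{11}) dy dx
= \frac{6}{11}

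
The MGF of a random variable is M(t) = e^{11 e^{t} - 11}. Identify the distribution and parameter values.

The MGF M(t) = e^{11 e^{t} - 11} is the standard form for the Poisson distribution.
Comparing with the known MGF formula identifies: Poisson(λ=11)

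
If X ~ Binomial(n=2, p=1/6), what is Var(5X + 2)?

For X ~ Binomial(n=2, p=1/6):
Var(X) = \frac{5}{18}
Var(5X + 2) = (5)² × Var(X) = 25 × \frac{5}{18} = \frac{125}{18}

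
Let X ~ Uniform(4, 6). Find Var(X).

For X ~ Uniform(4, 6):
Var(X) = \frac{1}{3}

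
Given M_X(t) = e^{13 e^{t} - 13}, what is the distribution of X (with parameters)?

The MGF M(t) = e^{13 e^{t} - 13} is the standard form for the Poisson distribution.
Comparing with the known MGF formula identifies: Poisson(λ=13)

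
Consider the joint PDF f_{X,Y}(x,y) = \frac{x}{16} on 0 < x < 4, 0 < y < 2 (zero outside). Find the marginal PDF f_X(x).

f_X(x) = ∫_0^2 f(x,y) dy
= ∫_0^2 \frac{x}{16} dy
= \frac{x}{8} for 0 < x < 4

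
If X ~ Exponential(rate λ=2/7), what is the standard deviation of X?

For X ~ Exponential(rate λ=2/7):
Var(X) = \frac{49}{4}
SD(X) = √(Var(X)) = √(\frac{49}{4}) = \frac{7}{2}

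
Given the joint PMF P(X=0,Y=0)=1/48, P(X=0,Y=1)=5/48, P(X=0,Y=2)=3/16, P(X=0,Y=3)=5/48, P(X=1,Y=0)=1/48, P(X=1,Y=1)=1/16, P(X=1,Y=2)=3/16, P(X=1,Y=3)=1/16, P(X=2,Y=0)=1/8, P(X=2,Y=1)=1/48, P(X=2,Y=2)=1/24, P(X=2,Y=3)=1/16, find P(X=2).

P(X=2) = P(X=2,Y=0) + P(X=2,Y=1) + P(X=2,Y=2) + P(X=2,Y=3)
= 1/8 + 1/48 + 1/24 + 1/16
= 1/4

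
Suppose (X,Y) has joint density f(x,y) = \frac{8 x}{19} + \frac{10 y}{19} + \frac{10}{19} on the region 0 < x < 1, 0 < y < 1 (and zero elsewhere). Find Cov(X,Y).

E[XY] = ∫∫ xy × f(x,y) dx dy = \frac{11}{38}
E[X] = \frac{61}{114}
E[Y] = \frac{31}{57}
Cov(X,Y) = E[XY] - E[X]E[Y] = - \frac{5}{3249}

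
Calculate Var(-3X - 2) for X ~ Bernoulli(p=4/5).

For X ~ Bernoulli(p=4/5):
Var(X) = \frac{4}{25}
Var(-3X - 2) = (-3)² × Var(X) = 9 × \frac{4}{25} = \frac{36}{25}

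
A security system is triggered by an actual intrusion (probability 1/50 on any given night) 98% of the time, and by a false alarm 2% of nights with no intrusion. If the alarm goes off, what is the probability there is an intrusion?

Let D = the rare event, + = positive/flagged.
P(D) = 1/50
P(+|D) = 98/100 = 49/50
P(+|D') = 2/100 = 1/50
P(+) = P(+|D)P(D) + P(+|D')P(D')
     = \frac{49}{50} × \frac{1}{50} + \frac{1}{50} × \frac{49}{50}
     = \frac{49}{1250}
P(D|+) = P(+|D)P(D)/P(+) = \frac{1}{2}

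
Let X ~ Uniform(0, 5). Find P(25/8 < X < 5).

P(25/8 < X < 5) = ∫_{25/8}^{5} f(x) dx
where f(x) = \frac{1}{5}
= \frac{3}{8}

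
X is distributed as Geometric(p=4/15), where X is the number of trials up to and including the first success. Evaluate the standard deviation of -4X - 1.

For X ~ Geometric(p=4/15), where X is the number of trials up to and including the first success:
Var(X) = \frac{165}{16}
SD(X) = √(Var(X)) = √(\frac{165}{16}) = \frac{\sqrt{165}}{4}
SD(-4X - 1) = |-4| × SD(X) = 4 × \frac{\sqrt{165}}{4} = \sqrt{165}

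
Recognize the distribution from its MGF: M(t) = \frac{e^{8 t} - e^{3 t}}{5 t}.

The MGF M(t) = \frac{e^{8 t} - e^{3 t}}{5 t} is the standard form for the Uniform distribution.
Comparing with the known MGF formula identifies: Uniform(3, 8)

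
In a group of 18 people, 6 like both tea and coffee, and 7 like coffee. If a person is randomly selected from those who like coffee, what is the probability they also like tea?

P(A ∩ B) = 6/18 = 1/3
P(B) = 7/18
P(A|B) = P(A ∩ B) / P(B) = (1/3) / (7/18) = 6/7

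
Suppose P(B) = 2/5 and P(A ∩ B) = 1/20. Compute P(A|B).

P(A|B) = P(A ∩ B) / P(B)
= (1/20) / (2/5)
= 1/8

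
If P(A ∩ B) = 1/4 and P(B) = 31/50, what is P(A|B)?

P(A|B) = P(A ∩ B) / P(B)
= (1/4) / (31/50)
= 25/62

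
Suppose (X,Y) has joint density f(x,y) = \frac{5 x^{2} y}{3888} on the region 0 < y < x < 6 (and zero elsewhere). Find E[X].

f_X(x) = ∫_0^x \frac{5 x^{2} y}{3888} dy = \frac{5 x^{4}}{7776}
E[X] = ∫_0^6 x × (\frac{5 x^{4}}{7776}) dx = 5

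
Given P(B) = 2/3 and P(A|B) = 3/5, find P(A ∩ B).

By definition, P(A|B) = P(A ∩ B) / P(B)
So P(A ∩ B) = P(A|B) × P(B)
= 3/5 × 2/3
= 2/5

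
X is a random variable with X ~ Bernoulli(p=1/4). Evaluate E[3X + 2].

For X ~ Bernoulli(p=1/4):
E[X] = \frac{1}{4}
E[3X + 2] = 3 × E[X] + 2 = \frac{11}{4}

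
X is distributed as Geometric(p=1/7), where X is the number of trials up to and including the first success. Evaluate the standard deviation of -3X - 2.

For X ~ Geometric(p=1/7), where X is the number of trials up to and including the first success:
Var(X) = 42
SD(X) = √(Var(X)) = √(42) = \sqrt{42}
SD(-3X - 2) = |-3| × SD(X) = 3 × \sqrt{42} = 3 \sqrt{42}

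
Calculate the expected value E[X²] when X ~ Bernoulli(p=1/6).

Using the identity E[X²] = Var(X) + (E[X])²:
E[X] = \frac{1}{6}
Var(X) = \frac{5}{36}
E[X²] = \frac{5}{36} + (\frac{1}{6})²
= \frac{1}{6}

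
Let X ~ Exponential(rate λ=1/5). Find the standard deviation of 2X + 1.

For X ~ Exponential(rate λ=1/5):
Var(X) = 25
SD(X) = √(Var(X)) = √(25) = 5
SD(2X + 1) = |2| × SD(X) = 2 × 5 = 10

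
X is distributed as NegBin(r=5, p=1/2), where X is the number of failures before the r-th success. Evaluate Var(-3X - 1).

For X ~ NegBin(r=5, p=1/2), where X is the number of failures before the r-th success:
Var(X) = 10
Var(-3X - 1) = (-3)² × Var(X) = 9 × 10 = 90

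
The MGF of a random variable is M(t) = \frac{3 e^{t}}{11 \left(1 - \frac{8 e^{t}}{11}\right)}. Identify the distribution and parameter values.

The MGF M(t) = \frac{3 e^{t}}{11 \left(1 - \frac{8 e^{t}}{11}\right)} is the standard form for the Geometric distribution.
Comparing with the known MGF formula identifies: Geometric(p=3/11), X = trial number of first success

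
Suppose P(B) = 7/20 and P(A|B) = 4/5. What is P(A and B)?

By definition, P(A|B) = P(A ∩ B) / P(B)
So P(A ∩ B) = P(A|B) × P(B)
= 4/5 × 7/20
= 7/25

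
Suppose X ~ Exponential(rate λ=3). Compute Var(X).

For X ~ Exponential(rate λ=3):
Var(X) = \frac{1}{9}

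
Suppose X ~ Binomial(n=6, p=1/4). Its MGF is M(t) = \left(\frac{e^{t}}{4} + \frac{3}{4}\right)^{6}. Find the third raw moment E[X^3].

To find E[X^3], compute M^(3)(0):
M^(1)(t) = \frac{3 \left(\frac{e^{t}}{4} + \frac{3}{4}\right)^{5} e^{t}}{2}
M^(2)(t) = \frac{3 \left(\frac{e^{t}}{4} + \frac{3}{4}\right)^{5} e^{t}}{2} + \frac{15 \left(\frac{e^{t}}{4} + \frac{3}{4}\right)^{4} e^{2 t}}{8}
M^(3)(t) = \frac{3 \left(\frac{e^{t}}{4} + \frac{3}{4}\right)^{5} e^{t}}{2} + \frac{45 \left(\frac{e^{t}}{4} + \frac{3}{4}\right)^{4} e^{2 t}}{8} + \frac{15 \left(\frac{e^{t}}{4} + \frac{3}{4}\right)^{3} e^{3 t}}{8}
M^(3)(0) = 9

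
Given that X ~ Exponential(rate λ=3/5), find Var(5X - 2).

For X ~ Exponential(rate λ=3/5):
Var(X) = \frac{25}{9}
Var(5X - 2) = (5)² × Var(X) = 25 × \frac{25}{9} = \frac{625}{9}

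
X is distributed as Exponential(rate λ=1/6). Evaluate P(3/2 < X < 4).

P(3/2 < X < 4) = ∫_{3/2}^{4} f(x) dx
where f(x) = \frac{e^{- \frac{x}{6}}}{6}
= - \frac{1}{e^{\frac{2}{3}}} + e^{- \frac{1}{4}}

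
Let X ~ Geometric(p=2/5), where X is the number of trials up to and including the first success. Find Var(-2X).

For X ~ Geometric(p=2/5), where X is the number of trials up to and including the first success:
Var(X) = \frac{15}{4}
Var(-2X) = (-2)² × Var(X) = 4 × \frac{15}{4} = 15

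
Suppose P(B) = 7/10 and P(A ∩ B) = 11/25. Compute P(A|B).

P(A|B) = P(A ∩ B) / P(B)
= (11/25) / (7/10)
= 22/35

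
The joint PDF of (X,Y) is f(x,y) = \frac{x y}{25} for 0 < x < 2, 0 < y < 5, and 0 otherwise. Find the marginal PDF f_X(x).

f_X(x) = ∫_0^5 f(x,y) dy
= ∫_0^5 \frac{x y}{25} dy
= \frac{x}{2} for 0 < x < 2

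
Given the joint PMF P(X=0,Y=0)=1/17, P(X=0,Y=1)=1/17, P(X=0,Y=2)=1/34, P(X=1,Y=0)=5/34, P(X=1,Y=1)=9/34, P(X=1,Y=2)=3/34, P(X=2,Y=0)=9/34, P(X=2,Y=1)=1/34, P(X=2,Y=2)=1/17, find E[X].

First find marginal of X:
P(X=0) = 5/34
P(X=1) = 1/2
P(X=2) = 6/17
E[X] = 0 × 5/34 + 1 × 1/2 + 2 × 6/17 = 41/34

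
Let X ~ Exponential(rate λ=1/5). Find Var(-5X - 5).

For X ~ Exponential(rate λ=1/5):
Var(X) = 25
Var(-5X - 5) = (-5)² × Var(X) = 25 × 25 = 625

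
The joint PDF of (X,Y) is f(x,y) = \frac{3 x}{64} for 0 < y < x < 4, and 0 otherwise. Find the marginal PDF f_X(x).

f_X(x) = ∫_0^x \frac{3 x}{64} dy = \frac{3 x^{2}}{64}
for 0 < x < 4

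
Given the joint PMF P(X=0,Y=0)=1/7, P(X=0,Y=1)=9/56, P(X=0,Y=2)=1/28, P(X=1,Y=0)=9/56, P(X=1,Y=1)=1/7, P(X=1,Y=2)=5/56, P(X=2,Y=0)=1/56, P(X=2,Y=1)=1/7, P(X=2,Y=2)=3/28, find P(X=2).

P(X=2) = P(X=2,Y=0) + P(X=2,Y=1) + P(X=2,Y=2)
= 1/56 + 1/7 + 3/28
= 15/56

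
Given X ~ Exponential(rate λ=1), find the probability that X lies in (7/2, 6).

P(7/2 < X < 6) = ∫_{7/2}^{6} f(x) dx
where f(x) = e^{- x}
= - \frac{1}{e^{6}} + e^{- \frac{7}{2}}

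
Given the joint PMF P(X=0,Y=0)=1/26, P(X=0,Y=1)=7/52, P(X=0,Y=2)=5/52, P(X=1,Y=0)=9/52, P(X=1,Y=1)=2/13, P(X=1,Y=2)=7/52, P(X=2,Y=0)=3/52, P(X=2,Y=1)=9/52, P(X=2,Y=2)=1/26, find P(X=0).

P(X=0) = P(X=0,Y=0) + P(X=0,Y=1) + P(X=0,Y=2)
= 1/26 + 7/52 + 5/52
= 7/26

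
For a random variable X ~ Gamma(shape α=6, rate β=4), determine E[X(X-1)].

E[X(X-1)] = E[X² - X] = E[X²] - E[X]
E[X] = \frac{3}{2}
E[X²] = Var(X) + (E[X])² = \frac{3}{8} + (\frac{3}{2})² = \frac{21}{8}
E[X(X-1)] = \frac{21}{8} - \frac{3}{2} = \frac{9}{8}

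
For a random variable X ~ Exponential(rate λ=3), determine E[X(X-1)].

E[X(X-1)] = E[X² - X] = E[X²] - E[X]
E[X] = \frac{1}{3}
E[X²] = Var(X) + (E[X])² = \frac{1}{9} + (\frac{1}{3})² = \frac{2}{9}
E[X(X-1)] = \frac{2}{9} - \frac{1}{3} = - \frac{1}{9}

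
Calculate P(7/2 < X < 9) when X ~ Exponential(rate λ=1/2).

P(7/2 < X < 9) = ∫_{7/2}^{9} f(x) dx
where f(x) = \frac{e^{- \frac{x}{2}}}{2}
= - \frac{1}{e^{\frac{9}{2}}} + e^{- \frac{7}{4}}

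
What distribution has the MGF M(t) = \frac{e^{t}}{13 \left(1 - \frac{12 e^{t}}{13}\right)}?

The MGF M(t) = \frac{e^{t}}{13 \left(1 - \frac{12 e^{t}}{13}\right)} is the standard form for the Geometric distribution.
Comparing with the known MGF formula identifies: Geometric(p=1/13), X = trial number of first success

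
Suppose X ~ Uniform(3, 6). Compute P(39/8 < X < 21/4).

P(39/8 < X < 21/4) = ∫_{39/8}^{21/4} f(x) dx
where f(x) = \frac{1}{3}
= \frac{1}{8}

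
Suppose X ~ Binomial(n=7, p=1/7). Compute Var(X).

For X ~ Binomial(n=7, p=1/7):
Var(X) = \frac{6}{7}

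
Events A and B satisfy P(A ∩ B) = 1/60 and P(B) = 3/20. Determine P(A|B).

P(A|B) = P(A ∩ B) / P(B)
= (1/60) / (3/20)
= 1/9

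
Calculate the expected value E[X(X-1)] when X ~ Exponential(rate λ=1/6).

E[X(X-1)] = E[X² - X] = E[X²] - E[X]
E[X] = 6
E[X²] = Var(X) + (E[X])² = 36 + (6)² = 72
E[X(X-1)] = 72 - 6 = 66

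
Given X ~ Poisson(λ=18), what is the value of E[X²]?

Using the identity E[X²] = Var(X) + (E[X])²:
E[X] = 18
Var(X) = 18
E[X²] = 18 + (18)²
= 342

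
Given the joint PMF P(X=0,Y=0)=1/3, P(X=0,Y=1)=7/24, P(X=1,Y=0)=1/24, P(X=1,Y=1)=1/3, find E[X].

First find marginal of X:
P(X=0) = 5/8
P(X=1) = 3/8
E[X] = 0 × 5/8 + 1 × 3/8 = 3/8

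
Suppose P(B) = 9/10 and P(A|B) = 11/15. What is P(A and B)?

By definition, P(A|B) = P(A ∩ B) / P(B)
So P(A ∩ B) = P(A|B) × P(B)
= 11/15 × 9/10
= 33/50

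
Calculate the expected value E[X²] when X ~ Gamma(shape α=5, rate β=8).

Using the identity E[X²] = Var(X) + (E[X])²:
E[X] = \frac{5}{8}
Var(X) = \frac{5}{64}
E[X²] = \frac{5}{64} + (\frac{5}{8})²
= \frac{15}{32}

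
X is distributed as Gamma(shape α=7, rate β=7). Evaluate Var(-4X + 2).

For X ~ Gamma(shape α=7, rate β=7):
Var(X) = \frac{1}{7}
Var(-4X + 2) = (-4)² × Var(X) = 16 × \frac{1}{7} = \frac{16}{7}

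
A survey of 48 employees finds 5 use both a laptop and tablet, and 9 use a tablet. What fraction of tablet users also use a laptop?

P(A ∩ B) = 5/48
P(B) = 9/48 = 3/16
P(A|B) = P(A ∩ B) / P(B) = (5/48) / (3/16) = 5/9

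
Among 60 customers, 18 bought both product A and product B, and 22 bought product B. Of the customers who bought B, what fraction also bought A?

P(A ∩ B) = 18/60 = 3/10
P(B) = 22/60 = 11/30
P(A|B) = P(A ∩ B) / P(B) = (3/10) / (11/30) = 9/11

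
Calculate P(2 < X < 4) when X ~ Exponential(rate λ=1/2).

P(2 < X < 4) = ∫_{2}^{4} f(x) dx
where f(x) = \frac{e^{- \frac{x}{2}}}{2}
= - \frac{1 - e}{e^{2}}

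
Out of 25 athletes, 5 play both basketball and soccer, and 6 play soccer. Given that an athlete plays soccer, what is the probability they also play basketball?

P(A ∩ B) = 5/25 = 1/5
P(B) = 6/25
P(A|B) = P(A ∩ B) / P(B) = (1/5) / (6/25) = 5/6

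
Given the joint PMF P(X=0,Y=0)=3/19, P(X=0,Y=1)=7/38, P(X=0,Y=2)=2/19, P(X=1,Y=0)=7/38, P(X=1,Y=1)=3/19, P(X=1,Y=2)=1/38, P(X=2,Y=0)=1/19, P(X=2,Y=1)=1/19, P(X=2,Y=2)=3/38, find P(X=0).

P(X=0) = P(X=0,Y=0) + P(X=0,Y=1) + P(X=0,Y=2)
= 3/19 + 7/38 + 2/19
= 17/38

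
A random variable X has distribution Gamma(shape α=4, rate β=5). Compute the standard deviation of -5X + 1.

For X ~ Gamma(shape α=4, rate β=5):
Var(X) = \frac{4}{25}
SD(X) = √(Var(X)) = √(\frac{4}{25}) = \frac{2}{5}
SD(-5X + 1) = |-5| × SD(X) = 5 × \frac{2}{5} = 2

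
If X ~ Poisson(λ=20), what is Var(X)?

For X ~ Poisson(λ=20):
Var(X) = 20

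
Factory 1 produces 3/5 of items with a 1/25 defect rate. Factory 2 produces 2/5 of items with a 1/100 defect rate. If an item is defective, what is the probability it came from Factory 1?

Using Bayes' theorem:
P(F1) = 3/5, P(D|F1) = 1/25
P(F2) = 2/5, P(D|F2) = 1/100
P(D) = P(D|F1)P(F1) + P(D|F2)P(F2)
     = \frac{7}{250}
P(F1|D) = P(D|F1)P(F1) / P(D)
= \frac{6}{7}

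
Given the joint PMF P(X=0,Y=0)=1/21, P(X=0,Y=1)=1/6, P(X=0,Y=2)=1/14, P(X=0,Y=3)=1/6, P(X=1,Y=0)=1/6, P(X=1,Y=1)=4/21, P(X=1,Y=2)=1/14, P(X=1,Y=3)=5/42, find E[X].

First find marginal of X:
P(X=0) = 19/42
P(X=1) = 23/42
E[X] = 0 × 19/42 + 1 × 23/42 = 23/42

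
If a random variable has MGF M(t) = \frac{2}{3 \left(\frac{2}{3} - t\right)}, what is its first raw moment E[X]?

To find E[X], compute M^(1)(0):
M^(1)(t) = \frac{2}{3 \left(\frac{2}{3} - t\right)^{2}}
M^(1)(0) = \frac{3}{2}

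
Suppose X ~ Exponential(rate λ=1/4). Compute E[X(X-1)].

E[X(X-1)] = E[X² - X] = E[X²] - E[X]
E[X] = 4
E[X²] = Var(X) + (E[X])² = 16 + (4)² = 32
E[X(X-1)] = 32 - 4 = 28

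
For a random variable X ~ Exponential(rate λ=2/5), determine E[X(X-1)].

E[X(X-1)] = E[X² - X] = E[X²] - E[X]
E[X] = \frac{5}{2}
E[X²] = Var(X) + (E[X])² = \frac{25}{4} + (\frac{5}{2})² = \frac{25}{2}
E[X(X-1)] = \frac{25}{2} - \frac{5}{2} = 10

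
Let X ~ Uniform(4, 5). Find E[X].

For X ~ Uniform(4, 5), the expected value is:
E[X] = \frac{9}{2}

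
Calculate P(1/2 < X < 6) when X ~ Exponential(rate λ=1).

P(1/2 < X < 6) = ∫_{1/2}^{6} f(x) dx
where f(x) = e^{- x}
= - \frac{1}{e^{6}} + e^{- \frac{1}{2}}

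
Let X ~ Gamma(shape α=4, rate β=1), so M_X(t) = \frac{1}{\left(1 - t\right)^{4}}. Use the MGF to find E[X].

To find E[X], compute M^(1)(0):
M^(1)(t) = \frac{4}{\left(1 - t\right)^{5}}
M^(1)(0) = 4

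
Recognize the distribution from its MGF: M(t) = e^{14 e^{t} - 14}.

The MGF M(t) = e^{14 e^{t} - 14} is the standard form for the Poisson distribution.
Comparing with the known MGF formula identifies: Poisson(λ=14)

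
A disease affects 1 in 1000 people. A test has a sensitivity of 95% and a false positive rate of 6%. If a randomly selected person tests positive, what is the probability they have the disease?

Let D = the rare event, + = positive/flagged.
P(D) = 1/1000
P(+|D) = 95/100 = 19/20
P(+|D') = 6/100 = 3/50
P(+) = P(+|D)P(D) + P(+|D')P(D')
     = \frac{19}{20} × \frac{1}{1000} + \frac{3}{50} × \frac{999}{1000}
     = \frac{6089}{100000}
P(D|+) = P(+|D)P(D)/P(+) = \frac{95}{6089}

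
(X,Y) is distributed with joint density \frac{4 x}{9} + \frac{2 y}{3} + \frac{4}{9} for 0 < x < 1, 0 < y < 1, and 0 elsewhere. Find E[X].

E[X] = ∫_0^1 ∫_0^1 x × f(x,y) dy dx
= ∫_0^1 ∫_0^1 x × (\frac{4 x}{9} + \frac{2 y}{3} + \frac{4}{9}) dy dx
= \frac{29}{54}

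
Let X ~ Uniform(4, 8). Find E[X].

For X ~ Uniform(4, 8), the expected value is:
E[X] = 6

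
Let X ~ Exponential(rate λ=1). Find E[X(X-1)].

E[X(X-1)] = E[X² - X] = E[X²] - E[X]
E[X] = 1
E[X²] = Var(X) + (E[X])² = 1 + (1)² = 2
E[X(X-1)] = 2 - 1 = 1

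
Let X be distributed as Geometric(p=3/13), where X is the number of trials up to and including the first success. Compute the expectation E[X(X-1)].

E[X(X-1)] = E[X² - X] = E[X²] - E[X]
E[X] = \frac{13}{3}
E[X²] = Var(X) + (E[X])² = \frac{130}{9} + (\frac{13}{3})² = \frac{299}{9}
E[X(X-1)] = \frac{299}{9} - \frac{13}{3} = \frac{260}{9}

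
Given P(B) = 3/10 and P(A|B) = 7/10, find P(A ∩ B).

By definition, P(A|B) = P(A ∩ B) / P(B)
So P(A ∩ B) = P(A|B) × P(B)
= 7/10 × 3/10
= 21/100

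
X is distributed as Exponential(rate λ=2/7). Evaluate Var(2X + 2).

For X ~ Exponential(rate λ=2/7):
Var(X) = \frac{49}{4}
Var(2X + 2) = (2)² × Var(X) = 4 × \frac{49}{4} = 49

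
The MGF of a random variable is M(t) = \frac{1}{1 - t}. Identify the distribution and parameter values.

The MGF M(t) = \frac{1}{1 - t} is the standard form for the Exponential distribution.
Comparing with the known MGF formula identifies: Exponential(rate λ=1)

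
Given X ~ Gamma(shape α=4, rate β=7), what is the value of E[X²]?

Using the identity E[X²] = Var(X) + (E[X])²:
E[X] = \frac{4}{7}
Var(X) = \frac{4}{49}
E[X²] = \frac{4}{49} + (\frac{4}{7})²
= \frac{20}{49}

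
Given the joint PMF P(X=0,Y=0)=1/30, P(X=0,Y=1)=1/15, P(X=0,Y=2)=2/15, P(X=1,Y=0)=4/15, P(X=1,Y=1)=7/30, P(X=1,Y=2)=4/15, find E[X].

First find marginal of X:
P(X=0) = 7/30
P(X=1) = 23/30
E[X] = 0 × 7/30 + 1 × 23/30 = 23/30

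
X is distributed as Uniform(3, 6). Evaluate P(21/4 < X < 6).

P(21/4 < X < 6) = ∫_{21/4}^{6} f(x) dx
where f(x) = \frac{1}{3}
= \frac{1}{4}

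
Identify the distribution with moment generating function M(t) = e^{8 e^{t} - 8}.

The MGF M(t) = e^{8 e^{t} - 8} is the standard form for the Poisson distribution.
Comparing with the known MGF formula identifies: Poisson(λ=8)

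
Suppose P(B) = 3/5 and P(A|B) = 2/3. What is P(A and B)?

By definition, P(A|B) = P(A ∩ B) / P(B)
So P(A ∩ B) = P(A|B) × P(B)
= 2/3 × 3/5
= 2/5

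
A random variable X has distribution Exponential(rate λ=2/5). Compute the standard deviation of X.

For X ~ Exponential(rate λ=2/5):
Var(X) = \frac{25}{4}
SD(X) = √(Var(X)) = √(\frac{25}{4}) = \frac{5}{2}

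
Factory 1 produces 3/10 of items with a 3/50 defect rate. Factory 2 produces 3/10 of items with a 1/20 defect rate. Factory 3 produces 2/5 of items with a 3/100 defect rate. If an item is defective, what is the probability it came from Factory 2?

Using Bayes' theorem:
P(F1) = 3/10, P(D|F1) = 3/50
P(F2) = 3/10, P(D|F2) = 1/20
P(F3) = 2/5, P(D|F3) = 3/100
P(D) = P(D|F1)P(F1) + P(D|F2)P(F2) + P(D|F3)P(F3)
     = \frac{9}{200}
P(F2|D) = P(D|F2)P(F2) / P(D)
= \frac{1}{3}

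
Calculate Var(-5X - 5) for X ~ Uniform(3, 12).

For X ~ Uniform(3, 12):
Var(X) = \frac{27}{4}
Var(-5X - 5) = (-5)² × Var(X) = 25 × \frac{27}{4} = \frac{675}{4}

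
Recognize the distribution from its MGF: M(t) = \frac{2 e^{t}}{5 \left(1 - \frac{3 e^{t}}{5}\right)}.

The MGF M(t) = \frac{2 e^{t}}{5 \left(1 - \frac{3 e^{t}}{5}\right)} is the standard form for the Geometric distribution.
Comparing with the known MGF formula identifies: Geometric(p=2/5), X = trial number of first success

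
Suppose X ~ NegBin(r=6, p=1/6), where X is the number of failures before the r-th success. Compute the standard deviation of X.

For X ~ NegBin(r=6, p=1/6), where X is the number of failures before the r-th success:
Var(X) = 180
SD(X) = √(Var(X)) = √(180) = 6 \sqrt{5}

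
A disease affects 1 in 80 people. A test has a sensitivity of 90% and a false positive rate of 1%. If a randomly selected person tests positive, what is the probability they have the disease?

Let D = the rare event, + = positive/flagged.
P(D) = 1/80
P(+|D) = 90/100 = 9/10
P(+|D') = 1/100
P(+) = P(+|D)P(D) + P(+|D')P(D')
     = \frac{9}{10} × \frac{1}{80} + \frac{1}{100} × \frac{79}{80}
     = \frac{169}{8000}
P(D|+) = P(+|D)P(D)/P(+) = \frac{90}{169}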